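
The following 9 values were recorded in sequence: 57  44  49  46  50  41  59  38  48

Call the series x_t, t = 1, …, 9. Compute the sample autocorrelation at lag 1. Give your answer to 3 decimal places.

Mean x̄ = (57 + 44 + 49 + 46 + 50 + 41 + 59 + 38 + 48)/9 = 48.0000
Numerator Σ_{t=1}^{8}(x_t−x̄)(x_{t+1}−x̄) = -247.0000
Denominator Σ(x_t−x̄)² = 376.0000
r_1 = -247.0000 / 376.0000 = -0.657

-0.657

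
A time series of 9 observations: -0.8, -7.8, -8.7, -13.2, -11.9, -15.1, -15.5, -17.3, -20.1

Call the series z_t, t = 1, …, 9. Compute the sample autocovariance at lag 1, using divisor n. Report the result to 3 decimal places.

Mean z̄ = (-0.8 − 7.8 − 8.7 − 13.2 − 11.9 − 15.1 − 15.5 − 17.3 − 20.1)/9 = -12.2667
Σ_{t=1}^{8}(z_t−z̄)(z_{t+1}−z̄) = 127.3022
γ_1 = 127.3022 / 9 = 14.145

14.145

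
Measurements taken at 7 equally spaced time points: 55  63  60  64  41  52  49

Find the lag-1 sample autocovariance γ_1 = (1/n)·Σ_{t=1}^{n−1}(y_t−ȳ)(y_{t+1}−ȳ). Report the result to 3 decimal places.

2.813

Mean ȳ = (55 + 63 + 60 + 64 + 41 + 52 + 49)/7 = 54.8571
Deviations: 0.1429, 8.1429, 5.1429, 9.1429, -13.8571, -2.8571, -5.8571
Σ_{t=1}^{6}(y_t−ȳ)(y_{t+1}−ȳ) = 19.6939
γ_1 = 19.6939 / 7 = 2.813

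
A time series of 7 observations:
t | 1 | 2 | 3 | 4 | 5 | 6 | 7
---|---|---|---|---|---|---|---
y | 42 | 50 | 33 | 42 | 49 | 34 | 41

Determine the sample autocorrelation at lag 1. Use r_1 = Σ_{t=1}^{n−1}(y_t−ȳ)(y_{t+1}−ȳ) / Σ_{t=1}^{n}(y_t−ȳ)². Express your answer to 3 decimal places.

Mean ȳ = (42 + 50 + 33 + 42 + 49 + 34 + 41)/7 = 41.5714
Deviations from mean: 0.4286, 8.4286, -8.5714, 0.4286, 7.4286, -7.5714, -0.5714
Numerator Σ_{t=1}^{6}(y_t−ȳ)(y_{t+1}−ȳ) = -121.0408
Denominator Σ(y_t−ȳ)² = 257.7143
r_1 = -121.0408 / 257.7143 = -0.470

-0.470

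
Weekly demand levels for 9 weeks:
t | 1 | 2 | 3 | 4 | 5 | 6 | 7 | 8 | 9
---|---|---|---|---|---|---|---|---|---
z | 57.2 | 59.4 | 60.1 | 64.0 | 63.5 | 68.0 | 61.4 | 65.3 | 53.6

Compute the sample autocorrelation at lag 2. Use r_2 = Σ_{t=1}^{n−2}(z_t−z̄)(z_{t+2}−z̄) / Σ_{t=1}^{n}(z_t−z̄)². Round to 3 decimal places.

Mean z̄ = (57.2 + 59.4 + 60.1 + 64.0 + 63.5 + 68.0 + 61.4 + 65.3 + 53.6)/9 = 61.3889
Σ(z_t−z̄)(z_{t+2}−z̄) = (5.3990) + (-5.1932) + (-2.7210) + (17.2623) + (0.0235) + (25.8568) + (-0.0865) = 40.5409
Denominator Σ(z_t−z̄)² = 154.1089
r_2 = 40.5409 / 154.1089 = 0.263

0.263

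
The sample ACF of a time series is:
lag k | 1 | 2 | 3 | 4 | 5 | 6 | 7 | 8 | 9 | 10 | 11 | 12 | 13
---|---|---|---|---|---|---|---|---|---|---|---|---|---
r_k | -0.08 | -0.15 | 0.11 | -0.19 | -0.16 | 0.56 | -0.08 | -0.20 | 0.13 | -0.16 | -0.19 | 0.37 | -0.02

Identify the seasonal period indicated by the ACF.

6

The largest autocorrelation is r_6 = 0.56, with a weaker echo at lag 12 (0.37); the remaining lags stay at or below 0.13.
The dominant spike at lag 6 indicates a seasonal period of 6.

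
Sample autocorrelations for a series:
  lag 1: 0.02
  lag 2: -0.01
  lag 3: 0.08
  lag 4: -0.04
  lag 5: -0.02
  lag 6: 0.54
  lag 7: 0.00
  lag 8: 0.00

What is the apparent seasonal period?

The largest autocorrelation is r_6 = 0.54; the remaining lags stay at or below 0.08.
The dominant spike at lag 6 indicates a seasonal period of 6.

6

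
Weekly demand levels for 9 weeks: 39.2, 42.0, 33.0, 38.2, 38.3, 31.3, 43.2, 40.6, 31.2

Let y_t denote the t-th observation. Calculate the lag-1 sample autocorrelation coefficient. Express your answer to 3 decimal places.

Mean ȳ = (39.2 + 42.0 + 33.0 + 38.2 + 38.3 + 31.3 + 43.2 + 40.6 + 31.2)/9 = 37.4444
Numerator Σ_{t=1}^{8}(y_t−ȳ)(y_{t+1}−ȳ) = -57.1253
Denominator Σ(y_t−ȳ)² = 164.7222
r_1 = -57.1253 / 164.7222 = -0.347

-0.347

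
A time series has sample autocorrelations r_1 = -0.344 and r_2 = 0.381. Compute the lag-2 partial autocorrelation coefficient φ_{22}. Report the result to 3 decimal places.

0.298

φ_{22} = (r_2 − r_1²) / (1 − r_1²)
r_1² = (-0.344)² = 0.118336
Numerator = 0.381 − 0.1183 = 0.2627; denominator = 1 − 0.1183 = 0.8817
φ_{22} = 0.2627 / 0.8817 = 0.298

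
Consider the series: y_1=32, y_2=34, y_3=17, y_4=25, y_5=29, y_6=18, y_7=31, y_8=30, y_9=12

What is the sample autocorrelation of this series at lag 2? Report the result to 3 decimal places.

Mean ȳ = (32 + 34 + 17 + 25 + 29 + 18 + 31 + 30 + 12)/9 = 25.3333
Σ(y_t−ȳ)(y_{t+2}−ȳ) = (-55.5556) + (-2.8889) + (-30.5556) + (2.4444) + (20.7778) + (-34.2222) + (-75.5556) = -175.5556
Denominator Σ(y_t−ȳ)² = 488.0000
r_2 = -175.5556 / 488.0000 = -0.360

-0.360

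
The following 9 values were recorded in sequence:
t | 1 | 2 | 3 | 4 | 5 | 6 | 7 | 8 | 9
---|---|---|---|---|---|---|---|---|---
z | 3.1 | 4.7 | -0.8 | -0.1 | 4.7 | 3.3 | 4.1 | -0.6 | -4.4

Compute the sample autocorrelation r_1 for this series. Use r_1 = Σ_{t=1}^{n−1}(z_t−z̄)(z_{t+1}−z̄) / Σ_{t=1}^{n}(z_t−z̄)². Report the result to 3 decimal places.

Mean z̄ = (3.1 + 4.7 − 0.8 − 0.1 + 4.7 + 3.3 + 4.1 − 0.6 − 4.4)/9 = 1.5556
Numerator Σ_{t=1}^{8}(z_t−z̄)(z_{t+1}−z̄) = 13.4202
Denominator Σ(z_t−z̄)² = 80.0822
r_1 = 13.4202 / 80.0822 = 0.168

0.168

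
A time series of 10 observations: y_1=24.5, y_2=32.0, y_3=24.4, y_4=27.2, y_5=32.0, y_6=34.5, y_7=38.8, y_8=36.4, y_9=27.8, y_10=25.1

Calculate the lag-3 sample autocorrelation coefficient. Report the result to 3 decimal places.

-0.304

Mean ȳ = (24.5 + 32.0 + 24.4 + 27.2 + 32.0 + 34.5 + 38.8 + 36.4 + 27.8 + 25.1)/10 = 30.2700
Σ(y_t−ȳ)(y_{t+3}−ȳ) = (17.7139) + (2.9929) + (-24.8301) + (-26.1871) + (10.6049) + (-10.4481) + (-44.1001) = -74.2537
Denominator Σ(y_t−ȳ)² = 244.2210
r_3 = -74.2537 / 244.2210 = -0.304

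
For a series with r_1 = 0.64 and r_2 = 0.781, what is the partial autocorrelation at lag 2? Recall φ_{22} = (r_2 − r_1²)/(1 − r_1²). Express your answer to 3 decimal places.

0.629

φ_{22} = (r_2 − r_1²) / (1 − r_1²)
r_1² = (0.64)² = 0.4096
Numerator = 0.781 − 0.4096 = 0.3714; denominator = 1 − 0.4096 = 0.5904
φ_{22} = 0.3714 / 0.5904 = 0.629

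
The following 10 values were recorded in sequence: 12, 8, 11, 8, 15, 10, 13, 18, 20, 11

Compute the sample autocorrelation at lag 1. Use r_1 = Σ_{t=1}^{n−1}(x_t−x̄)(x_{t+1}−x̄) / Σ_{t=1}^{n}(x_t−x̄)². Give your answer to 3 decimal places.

0.204

Mean x̄ = (12 + 8 + 11 + 8 + 15 + 10 + 13 + 18 + 20 + 11)/10 = 12.6000
Numerator Σ_{t=1}^{9}(x_t−x̄)(x_{t+1}−x̄) = 29.4400
Denominator Σ(x_t−x̄)² = 144.4000
r_1 = 29.4400 / 144.4000 = 0.204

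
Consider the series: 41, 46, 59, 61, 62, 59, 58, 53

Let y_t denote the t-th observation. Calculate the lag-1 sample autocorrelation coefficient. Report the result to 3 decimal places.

Mean ȳ = (41 + 46 + 59 + 61 + 62 + 59 + 58 + 53)/8 = 54.8750
Numerator Σ_{t=1}^{7}(y_t−ȳ)(y_{t+1}−ȳ) = 191.8594
Denominator Σ(y_t−ȳ)² = 406.8750
r_1 = 191.8594 / 406.8750 = 0.472

0.472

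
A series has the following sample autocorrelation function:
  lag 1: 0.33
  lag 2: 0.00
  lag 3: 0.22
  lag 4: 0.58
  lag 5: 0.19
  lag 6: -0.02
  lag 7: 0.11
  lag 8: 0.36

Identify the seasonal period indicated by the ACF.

4

The largest autocorrelation is r_4 = 0.58, with a weaker echo at lag 8 (0.36); the remaining lags stay at or below 0.33. The elevated value at lag 1 (0.33), dropping to 0.00 at lag 2, reflects decaying short-term dependence rather than seasonality.
The dominant spike at lag 4 indicates a seasonal period of 4.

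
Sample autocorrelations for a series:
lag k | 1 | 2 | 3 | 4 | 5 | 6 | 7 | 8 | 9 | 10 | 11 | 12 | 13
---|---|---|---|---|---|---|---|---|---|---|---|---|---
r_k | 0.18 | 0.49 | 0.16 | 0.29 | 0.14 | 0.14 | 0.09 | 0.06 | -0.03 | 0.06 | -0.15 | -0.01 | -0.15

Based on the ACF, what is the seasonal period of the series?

The largest autocorrelation is r_2 = 0.49, with a weaker echo at lag 4 (0.29); the remaining lags stay at or below 0.18.
The dominant spike at lag 2 indicates a seasonal period of 2.

2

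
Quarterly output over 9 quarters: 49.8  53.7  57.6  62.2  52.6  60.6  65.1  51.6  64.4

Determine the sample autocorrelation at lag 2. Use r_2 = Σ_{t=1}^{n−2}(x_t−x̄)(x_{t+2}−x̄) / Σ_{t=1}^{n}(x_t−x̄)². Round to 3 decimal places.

Mean x̄ = (49.8 + 53.7 + 57.6 + 62.2 + 52.6 + 60.6 + 65.1 + 51.6 + 64.4)/9 = 57.5111
Numerator Σ_{t=1}^{7}(x_t−x̄)(x_{t+2}−x̄) = -7.7580
Denominator Σ(x_t−x̄)² = 269.6289
r_2 = -7.7580 / 269.6289 = -0.029

-0.029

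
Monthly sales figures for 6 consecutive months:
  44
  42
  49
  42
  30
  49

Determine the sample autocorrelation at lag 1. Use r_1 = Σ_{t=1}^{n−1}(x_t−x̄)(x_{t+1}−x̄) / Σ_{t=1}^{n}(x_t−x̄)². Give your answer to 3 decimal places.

-0.333

Mean x̄ = (44 + 42 + 49 + 42 + 30 + 49)/6 = 42.6667
Numerator Σ_{t=1}^{5}(x_t−x̄)(x_{t+1}−x̄) = -81.1111
Denominator Σ(x_t−x̄)² = 243.3333
r_1 = -81.1111 / 243.3333 = -0.333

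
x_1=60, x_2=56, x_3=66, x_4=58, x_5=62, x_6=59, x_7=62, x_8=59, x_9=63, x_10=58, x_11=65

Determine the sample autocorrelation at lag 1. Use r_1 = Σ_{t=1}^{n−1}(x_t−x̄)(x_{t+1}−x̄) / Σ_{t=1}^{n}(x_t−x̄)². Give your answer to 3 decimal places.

-0.690

Mean x̄ = (60 + 56 + 66 + 58 + 62 + 59 + 62 + 59 + 63 + 58 + 65)/11 = 60.7273
Numerator Σ_{t=1}^{10}(x_t−x̄)(x_{t+1}−x̄) = -67.7107
Denominator Σ(x_t−x̄)² = 98.1818
r_1 = -67.7107 / 98.1818 = -0.690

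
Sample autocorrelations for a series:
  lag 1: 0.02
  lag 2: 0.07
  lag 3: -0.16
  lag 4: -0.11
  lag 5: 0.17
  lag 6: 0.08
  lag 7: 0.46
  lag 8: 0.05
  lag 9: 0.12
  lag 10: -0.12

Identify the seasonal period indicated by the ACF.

7

The largest autocorrelation is r_7 = 0.46; the remaining lags stay at or below 0.17.
The dominant spike at lag 7 indicates a seasonal period of 7.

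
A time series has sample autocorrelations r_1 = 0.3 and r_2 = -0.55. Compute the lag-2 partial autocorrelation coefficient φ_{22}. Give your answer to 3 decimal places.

φ_{22} = (r_2 − r_1²) / (1 − r_1²)
r_1² = (0.3)² = 0.09
Numerator = -0.55 − 0.0900 = -0.6400; denominator = 1 − 0.0900 = 0.9100
φ_{22} = -0.6400 / 0.9100 = -0.703

-0.703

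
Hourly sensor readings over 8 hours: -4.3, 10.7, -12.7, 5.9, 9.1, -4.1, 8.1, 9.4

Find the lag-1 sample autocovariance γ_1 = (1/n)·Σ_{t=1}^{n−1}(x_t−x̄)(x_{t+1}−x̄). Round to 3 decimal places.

-31.514

Mean x̄ = (-4.3 + 10.7 − 12.7 + 5.9 + 9.1 − 4.1 + 8.1 + 9.4)/8 = 2.7625
Σ_{t=1}^{7}(x_t−x̄)(x_{t+1}−x̄) = -252.1139
γ_1 = -252.1139 / 8 = -31.514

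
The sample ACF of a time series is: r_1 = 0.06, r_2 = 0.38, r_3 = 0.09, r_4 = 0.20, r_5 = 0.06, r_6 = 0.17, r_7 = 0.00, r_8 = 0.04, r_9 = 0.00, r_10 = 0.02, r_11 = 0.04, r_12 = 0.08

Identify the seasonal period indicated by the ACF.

2

The largest autocorrelation is r_2 = 0.38, with weaker echoes at lags 4 (0.20) and 6 (0.17); the remaining lags stay at or below 0.09.
The dominant spike at lag 2 indicates a seasonal period of 2.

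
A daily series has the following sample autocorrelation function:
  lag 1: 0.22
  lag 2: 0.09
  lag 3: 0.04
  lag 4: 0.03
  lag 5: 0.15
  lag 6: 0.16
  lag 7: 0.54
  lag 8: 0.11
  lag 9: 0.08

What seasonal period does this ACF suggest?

The largest autocorrelation is r_7 = 0.54; the remaining lags stay at or below 0.22. The elevated value at lag 1 (0.22), dropping to 0.09 at lag 2, reflects decaying short-term dependence rather than seasonality.
The dominant spike at lag 7 indicates a seasonal period of 7.

7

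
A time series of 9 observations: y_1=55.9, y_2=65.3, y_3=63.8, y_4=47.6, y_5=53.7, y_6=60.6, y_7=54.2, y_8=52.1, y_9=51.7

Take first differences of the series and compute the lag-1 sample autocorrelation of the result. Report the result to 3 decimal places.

First differences Δy: 9.4, -1.5, -16.2, 6.1, 6.9, -6.4, -2.1, -0.4
Mean of differences = -0.5250
Numerator Σ(Δy_t−Δȳ)(Δy_{t+1}−Δȳ) = -83.6156
Denominator Σ(Δy_t−Δȳ)² = 481.1950
r_1(Δy) = -83.6156 / 481.1950 = -0.174

-0.174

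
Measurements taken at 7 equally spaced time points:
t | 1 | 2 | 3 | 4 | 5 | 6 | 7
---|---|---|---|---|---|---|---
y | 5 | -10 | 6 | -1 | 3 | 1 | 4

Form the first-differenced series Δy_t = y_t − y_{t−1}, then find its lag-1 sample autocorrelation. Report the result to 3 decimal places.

-0.702

First differences Δy: -15, 16, -7, 4, -2, 3
Mean of differences = -0.1667
Numerator Σ(Δy_t−Δȳ)(Δy_{t+1}−Δȳ) = -392.1944
Denominator Σ(Δy_t−Δȳ)² = 558.8333
r_1(Δy) = -392.1944 / 558.8333 = -0.702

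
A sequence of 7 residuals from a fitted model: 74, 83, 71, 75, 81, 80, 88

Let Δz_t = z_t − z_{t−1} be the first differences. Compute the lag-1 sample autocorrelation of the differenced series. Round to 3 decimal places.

First differences Δz: 9, -12, 4, 6, -1, 8
Mean of differences = 2.3333
Numerator Σ(Δz_t−Δz̄)(Δz_{t+1}−Δz̄) = -144.4444
Denominator Σ(Δz_t−Δz̄)² = 309.3333
r_1(Δz) = -144.4444 / 309.3333 = -0.467

-0.467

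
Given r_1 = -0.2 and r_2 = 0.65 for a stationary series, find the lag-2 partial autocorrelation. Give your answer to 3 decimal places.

φ_{22} = (r_2 − r_1²) / (1 − r_1²)
r_1² = (-0.2)² = 0.04
Numerator = 0.65 − 0.0400 = 0.6100; denominator = 1 − 0.0400 = 0.9600
φ_{22} = 0.6100 / 0.9600 = 0.635

0.635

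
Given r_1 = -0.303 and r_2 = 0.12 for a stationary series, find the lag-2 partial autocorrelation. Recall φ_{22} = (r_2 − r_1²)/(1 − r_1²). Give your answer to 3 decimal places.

0.031

φ_{22} = (r_2 − r_1²) / (1 − r_1²)
r_1² = (-0.303)² = 0.091809
Numerator = 0.12 − 0.0918 = 0.0282; denominator = 1 − 0.0918 = 0.9082
φ_{22} = 0.0282 / 0.9082 = 0.031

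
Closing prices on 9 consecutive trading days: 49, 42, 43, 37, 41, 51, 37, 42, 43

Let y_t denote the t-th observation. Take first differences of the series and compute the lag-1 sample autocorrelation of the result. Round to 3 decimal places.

First differences Δy: -7, 1, -6, 4, 10, -14, 5, 1
Mean of differences = -0.7500
Numerator Σ(Δy_t−Δȳ)(Δy_{t+1}−Δȳ) = -202.5625
Denominator Σ(Δy_t−Δȳ)² = 419.5000
r_1(Δy) = -202.5625 / 419.5000 = -0.483

-0.483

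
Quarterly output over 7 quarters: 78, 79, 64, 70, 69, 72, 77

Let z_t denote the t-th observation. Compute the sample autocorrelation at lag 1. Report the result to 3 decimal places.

Mean z̄ = (78 + 79 + 64 + 70 + 69 + 72 + 77)/7 = 72.7143
Σ(z_t−z̄)(z_{t+1}−z̄) = (33.2245) + (-54.7755) + (23.6531) + (10.0816) + (2.6531) + (-3.0612) = 11.7755
Denominator Σ(z_t−z̄)² = 183.4286
r_1 = 11.7755 / 183.4286 = 0.064

0.064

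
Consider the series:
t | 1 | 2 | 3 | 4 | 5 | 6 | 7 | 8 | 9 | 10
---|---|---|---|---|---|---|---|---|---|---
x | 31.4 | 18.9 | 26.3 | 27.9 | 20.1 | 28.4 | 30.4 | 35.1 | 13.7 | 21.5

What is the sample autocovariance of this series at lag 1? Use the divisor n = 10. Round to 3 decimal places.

-7.618

Mean x̄ = (31.4 + 18.9 + 26.3 + 27.9 + 20.1 + 28.4 + 30.4 + 35.1 + 13.7 + 21.5)/10 = 25.3700
Σ_{t=1}^{9}(x_t−x̄)(x_{t+1}−x̄) = -76.1829
γ_1 = -76.1829 / 10 = -7.618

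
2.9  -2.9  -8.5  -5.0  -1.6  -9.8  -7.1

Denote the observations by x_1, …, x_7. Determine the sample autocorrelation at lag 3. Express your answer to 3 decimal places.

0.200

Mean x̄ = (2.9 − 2.9 − 8.5 − 5.0 − 1.6 − 9.8 − 7.1)/7 = -4.5714
Deviations from mean: 7.4714, 1.6714, -3.9286, -0.4286, 2.9714, -5.2286, -2.5286
Σ(x_t−x̄)(x_{t+3}−x̄) = (-3.2020) + (4.9665) + (20.5408) + (1.0837) = 23.3890
Denominator Σ(x_t−x̄)² = 116.7943
r_3 = 23.3890 / 116.7943 = 0.200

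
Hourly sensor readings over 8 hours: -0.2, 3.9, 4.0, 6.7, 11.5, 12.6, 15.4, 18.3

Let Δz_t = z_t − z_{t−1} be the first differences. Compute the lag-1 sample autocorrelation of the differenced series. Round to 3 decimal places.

First differences Δz: 4.1, 0.1, 2.7, 4.8, 1.1, 2.8, 2.9
Mean of differences = 2.6429
Numerator Σ(Δz_t−Δz̄)(Δz_{t+1}−Δz̄) = -7.2576
Denominator Σ(Δz_t−Δz̄)² = 15.7171
r_1(Δz) = -7.2576 / 15.7171 = -0.462

-0.462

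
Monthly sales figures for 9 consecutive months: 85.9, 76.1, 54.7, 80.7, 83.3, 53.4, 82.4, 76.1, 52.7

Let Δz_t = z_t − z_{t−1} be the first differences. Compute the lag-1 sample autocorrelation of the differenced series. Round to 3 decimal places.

-0.373

First differences Δz: -9.8, -21.4, 26.0, 2.6, -29.9, 29.0, -6.3, -23.4
Mean of differences = -4.1500
Numerator Σ(Δz_t−Δz̄)(Δz_{t+1}−Δz̄) = -1276.4225
Denominator Σ(Δz_t−Δz̄)² = 3421.2400
r_1(Δz) = -1276.4225 / 3421.2400 = -0.373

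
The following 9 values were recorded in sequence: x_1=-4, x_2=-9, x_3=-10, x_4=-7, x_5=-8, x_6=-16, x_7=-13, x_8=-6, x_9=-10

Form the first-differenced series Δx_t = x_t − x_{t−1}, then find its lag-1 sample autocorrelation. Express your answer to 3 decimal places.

-0.132

First differences Δx: -5, -1, 3, -1, -8, 3, 7, -4
Mean of differences = -0.7500
Numerator Σ(Δx_t−Δx̄)(Δx_{t+1}−Δx̄) = -22.3125
Denominator Σ(Δx_t−Δx̄)² = 169.5000
r_1(Δx) = -22.3125 / 169.5000 = -0.132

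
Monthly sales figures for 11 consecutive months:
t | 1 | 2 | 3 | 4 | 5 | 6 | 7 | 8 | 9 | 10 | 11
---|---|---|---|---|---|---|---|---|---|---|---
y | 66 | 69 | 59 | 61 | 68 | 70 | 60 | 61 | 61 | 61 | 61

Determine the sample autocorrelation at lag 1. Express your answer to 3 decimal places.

0.140

Mean ȳ = (66 + 69 + 59 + 61 + 68 + 70 + 60 + 61 + 61 + 61 + 61)/11 = 63.3636
Numerator Σ_{t=1}^{10}(y_t−ȳ)(y_{t+1}−ȳ) = 22.7769
Denominator Σ(y_t−ȳ)² = 162.5455
r_1 = 22.7769 / 162.5455 = 0.140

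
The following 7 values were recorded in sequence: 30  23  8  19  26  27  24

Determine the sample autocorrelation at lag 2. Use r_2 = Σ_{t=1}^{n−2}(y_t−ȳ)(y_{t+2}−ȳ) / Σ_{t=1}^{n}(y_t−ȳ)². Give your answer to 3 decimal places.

Mean ȳ = (30 + 23 + 8 + 19 + 26 + 27 + 24)/7 = 22.4286
Σ(y_t−ȳ)(y_{t+2}−ȳ) = (-109.2449) + (-1.9592) + (-51.5306) + (-15.6735) + (5.6122) = -172.7959
Denominator Σ(y_t−ȳ)² = 313.7143
r_2 = -172.7959 / 313.7143 = -0.551

-0.551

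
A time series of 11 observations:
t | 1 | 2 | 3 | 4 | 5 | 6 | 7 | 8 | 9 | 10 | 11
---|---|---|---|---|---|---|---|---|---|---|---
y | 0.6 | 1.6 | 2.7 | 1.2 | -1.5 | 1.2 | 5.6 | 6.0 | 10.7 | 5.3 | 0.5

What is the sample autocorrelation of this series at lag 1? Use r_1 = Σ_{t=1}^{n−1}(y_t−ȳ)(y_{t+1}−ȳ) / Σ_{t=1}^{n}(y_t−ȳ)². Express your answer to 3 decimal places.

Mean ȳ = (0.6 + 1.6 + 2.7 + 1.2 − 1.5 + 1.2 + 5.6 + 6.0 + 10.7 + 5.3 + 0.5)/11 = 3.0818
Numerator Σ_{t=1}^{10}(y_t−ȳ)(y_{t+1}−ȳ) = 58.2188
Denominator Σ(y_t−ȳ)² = 121.0564
r_1 = 58.2188 / 121.0564 = 0.481

0.481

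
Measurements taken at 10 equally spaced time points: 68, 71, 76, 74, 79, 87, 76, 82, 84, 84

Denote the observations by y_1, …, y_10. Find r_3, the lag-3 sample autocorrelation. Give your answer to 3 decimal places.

0.200

Mean ȳ = (68 + 71 + 76 + 74 + 79 + 87 + 76 + 82 + 84 + 84)/10 = 78.1000
Σ(y_t−ȳ)(y_{t+3}−ȳ) = (41.4100) + (-6.3900) + (-18.6900) + (8.6100) + (3.5100) + (52.5100) + (-12.3900) = 68.5700
Denominator Σ(y_t−ȳ)² = 342.9000
r_3 = 68.5700 / 342.9000 = 0.200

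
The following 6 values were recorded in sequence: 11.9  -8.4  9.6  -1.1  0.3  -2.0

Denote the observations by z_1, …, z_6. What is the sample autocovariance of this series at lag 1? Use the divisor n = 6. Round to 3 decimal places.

Mean z̄ = (11.9 − 8.4 + 9.6 − 1.1 + 0.3 − 2.0)/6 = 1.7167
Σ_{t=1}^{5}(z_t−z̄)(z_{t+1}−z̄) = -195.7236
γ_1 = -195.7236 / 6 = -32.621

-32.621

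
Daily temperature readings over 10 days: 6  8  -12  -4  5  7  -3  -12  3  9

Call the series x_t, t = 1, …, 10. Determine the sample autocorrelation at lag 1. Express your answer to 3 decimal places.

0.046

Mean x̄ = (6 + 8 − 12 − 4 + 5 + 7 − 3 − 12 + 3 + 9)/10 = 0.7000
Numerator Σ_{t=1}^{9}(x_t−x̄)(x_{t+1}−x̄) = 26.1100
Denominator Σ(x_t−x̄)² = 572.1000
r_1 = 26.1100 / 572.1000 = 0.046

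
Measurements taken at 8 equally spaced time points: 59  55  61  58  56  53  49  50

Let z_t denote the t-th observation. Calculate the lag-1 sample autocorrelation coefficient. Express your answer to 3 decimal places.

0.479

Mean z̄ = (59 + 55 + 61 + 58 + 56 + 53 + 49 + 50)/8 = 55.1250
Deviations from mean: 3.8750, -0.1250, 5.8750, 2.8750, 0.8750, -2.1250, -6.1250, -5.1250
Numerator Σ_{t=1}^{7}(z_t−z̄)(z_{t+1}−z̄) = 60.7344
Denominator Σ(z_t−z̄)² = 126.8750
r_1 = 60.7344 / 126.8750 = 0.479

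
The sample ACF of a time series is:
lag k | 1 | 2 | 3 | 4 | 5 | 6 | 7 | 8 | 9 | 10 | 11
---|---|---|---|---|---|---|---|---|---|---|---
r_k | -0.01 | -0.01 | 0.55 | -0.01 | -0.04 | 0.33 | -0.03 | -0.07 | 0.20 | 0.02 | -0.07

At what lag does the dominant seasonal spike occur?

3

The largest autocorrelation is r_3 = 0.55, with weaker echoes at lags 6 (0.33) and 9 (0.20); the remaining lags stay at or below 0.02.
The dominant spike at lag 3 indicates a seasonal period of 3.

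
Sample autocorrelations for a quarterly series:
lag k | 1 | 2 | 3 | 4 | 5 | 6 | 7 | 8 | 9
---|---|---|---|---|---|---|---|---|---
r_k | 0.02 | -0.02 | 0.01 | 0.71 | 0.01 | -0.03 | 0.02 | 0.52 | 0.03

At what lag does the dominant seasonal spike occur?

The largest autocorrelation is r_4 = 0.71, with a weaker echo at lag 8 (0.52); the remaining lags stay at or below 0.03.
The dominant spike at lag 4 indicates a seasonal period of 4.

4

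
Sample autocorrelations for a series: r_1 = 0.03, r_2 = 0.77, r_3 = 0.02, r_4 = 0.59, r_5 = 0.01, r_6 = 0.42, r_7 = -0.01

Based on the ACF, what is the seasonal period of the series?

The largest autocorrelation is r_2 = 0.77, with weaker echoes at lags 4 (0.59) and 6 (0.42); the remaining lags stay at or below 0.03.
The dominant spike at lag 2 indicates a seasonal period of 2.

2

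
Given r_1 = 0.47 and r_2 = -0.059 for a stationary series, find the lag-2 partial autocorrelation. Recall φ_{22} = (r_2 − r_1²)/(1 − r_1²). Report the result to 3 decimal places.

-0.359

φ_{22} = (r_2 − r_1²) / (1 − r_1²)
r_1² = (0.47)² = 0.2209
Numerator = -0.059 − 0.2209 = -0.2799; denominator = 1 − 0.2209 = 0.7791
φ_{22} = -0.2799 / 0.7791 = -0.359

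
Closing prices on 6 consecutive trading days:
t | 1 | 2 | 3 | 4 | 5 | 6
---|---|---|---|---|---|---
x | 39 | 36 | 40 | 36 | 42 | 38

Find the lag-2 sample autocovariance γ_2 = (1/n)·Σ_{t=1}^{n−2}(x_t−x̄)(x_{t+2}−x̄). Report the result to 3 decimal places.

Mean x̄ = (39 + 36 + 40 + 36 + 42 + 38)/6 = 38.5000
Deviations: 0.5000, -2.5000, 1.5000, -2.5000, 3.5000, -0.5000
Σ_{t=1}^{4}(x_t−x̄)(x_{t+2}−x̄) = 13.5000
γ_2 = 13.5000 / 6 = 2.250

2.250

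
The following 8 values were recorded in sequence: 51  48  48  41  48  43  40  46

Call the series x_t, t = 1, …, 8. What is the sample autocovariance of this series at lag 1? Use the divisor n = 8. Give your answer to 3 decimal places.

0.357

Mean x̄ = (51 + 48 + 48 + 41 + 48 + 43 + 40 + 46)/8 = 45.6250
Deviations: 5.3750, 2.3750, 2.3750, -4.6250, 2.3750, -2.6250, -5.6250, 0.3750
Σ_{t=1}^{7}(x_t−x̄)(x_{t+1}−x̄) = 2.8594
γ_1 = 2.8594 / 8 = 0.357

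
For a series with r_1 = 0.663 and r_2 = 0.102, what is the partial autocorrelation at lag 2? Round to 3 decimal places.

φ_{22} = (r_2 − r_1²) / (1 − r_1²)
r_1² = (0.663)² = 0.439569
Numerator = 0.102 − 0.4396 = -0.3376; denominator = 1 − 0.4396 = 0.5604
φ_{22} = -0.3376 / 0.5604 = -0.602

-0.602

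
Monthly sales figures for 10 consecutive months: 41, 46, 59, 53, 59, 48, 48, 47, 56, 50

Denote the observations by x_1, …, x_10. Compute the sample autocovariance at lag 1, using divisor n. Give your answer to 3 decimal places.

Mean x̄ = (41 + 46 + 59 + 53 + 59 + 48 + 48 + 47 + 56 + 50)/10 = 50.7000
Σ_{t=1}^{9}(x_t−x̄)(x_{t+1}−x̄) = 16.3100
γ_1 = 16.3100 / 10 = 1.631

1.631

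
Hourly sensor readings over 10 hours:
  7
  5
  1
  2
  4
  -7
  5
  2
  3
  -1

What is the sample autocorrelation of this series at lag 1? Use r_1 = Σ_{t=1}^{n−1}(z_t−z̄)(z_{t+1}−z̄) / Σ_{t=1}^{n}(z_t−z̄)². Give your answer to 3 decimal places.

-0.259

Mean z̄ = (7 + 5 + 1 + 2 + 4 − 7 + 5 + 2 + 3 − 1)/10 = 2.1000
Numerator Σ_{t=1}^{9}(z_t−z̄)(z_{t+1}−z̄) = -35.9100
Denominator Σ(z_t−z̄)² = 138.9000
r_1 = -35.9100 / 138.9000 = -0.259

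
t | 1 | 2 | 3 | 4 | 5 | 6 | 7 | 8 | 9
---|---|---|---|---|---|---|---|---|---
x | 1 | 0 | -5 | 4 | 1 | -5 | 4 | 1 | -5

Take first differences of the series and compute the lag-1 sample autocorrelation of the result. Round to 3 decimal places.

First differences Δx: -1, -5, 9, -3, -6, 9, -3, -6
Mean of differences = -0.7500
Numerator Σ(Δx_t−Δx̄)(Δx_{t+1}−Δx̄) = -111.8125
Denominator Σ(Δx_t−Δx̄)² = 273.5000
r_1(Δx) = -111.8125 / 273.5000 = -0.409

-0.409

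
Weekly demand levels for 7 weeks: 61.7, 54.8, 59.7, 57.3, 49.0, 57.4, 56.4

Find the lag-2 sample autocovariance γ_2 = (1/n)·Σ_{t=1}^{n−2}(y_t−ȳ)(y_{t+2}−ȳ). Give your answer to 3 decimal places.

-0.982

Mean ȳ = (61.7 + 54.8 + 59.7 + 57.3 + 49.0 + 57.4 + 56.4)/7 = 56.6143
Σ_{t=1}^{5}(y_t−ȳ)(y_{t+2}−ȳ) = -6.8761
γ_2 = -6.8761 / 7 = -0.982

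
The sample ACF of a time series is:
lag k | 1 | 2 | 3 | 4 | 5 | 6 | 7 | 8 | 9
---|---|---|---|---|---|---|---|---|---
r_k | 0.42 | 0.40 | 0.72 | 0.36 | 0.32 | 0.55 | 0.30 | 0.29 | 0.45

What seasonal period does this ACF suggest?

3

The largest autocorrelation is r_3 = 0.72, with weaker echoes at lags 6 (0.55) and 9 (0.45); the remaining lags stay at or below 0.42. The elevated value at lag 1 (0.42), dropping to 0.40 at lag 2, reflects decaying short-term dependence rather than seasonality.
The dominant spike at lag 3 indicates a seasonal period of 3.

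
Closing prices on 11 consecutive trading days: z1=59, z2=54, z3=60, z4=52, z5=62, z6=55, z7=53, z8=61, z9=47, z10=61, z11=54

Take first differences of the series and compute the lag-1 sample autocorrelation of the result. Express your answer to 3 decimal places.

First differences Δz: -5, 6, -8, 10, -7, -2, 8, -14, 14, -7
Mean of differences = -0.5000
Numerator Σ(Δz_t−Δz̄)(Δz_{t+1}−Δz̄) = -632.7500
Denominator Σ(Δz_t−Δz̄)² = 780.5000
r_1(Δz) = -632.7500 / 780.5000 = -0.811

-0.811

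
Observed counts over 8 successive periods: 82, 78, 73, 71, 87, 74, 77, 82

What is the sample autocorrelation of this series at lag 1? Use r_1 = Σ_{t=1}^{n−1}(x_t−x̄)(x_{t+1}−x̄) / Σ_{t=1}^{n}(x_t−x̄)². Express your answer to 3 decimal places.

-0.314

Mean x̄ = (82 + 78 + 73 + 71 + 87 + 74 + 77 + 82)/8 = 78.0000
Deviations from mean: 4.0000, 0.0000, -5.0000, -7.0000, 9.0000, -4.0000, -1.0000, 4.0000
Σ(x_t−x̄)(x_{t+1}−x̄) = (0.0000) + (0.0000) + (35.0000) + (-63.0000) + (-36.0000) + (4.0000) + (-4.0000) = -64.0000
Denominator Σ(x_t−x̄)² = 204.0000
r_1 = -64.0000 / 204.0000 = -0.314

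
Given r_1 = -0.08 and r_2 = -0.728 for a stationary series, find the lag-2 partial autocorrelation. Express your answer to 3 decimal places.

-0.739

φ_{22} = (r_2 − r_1²) / (1 − r_1²)
r_1² = (-0.08)² = 0.0064
Numerator = -0.728 − 0.0064 = -0.7344; denominator = 1 − 0.0064 = 0.9936
φ_{22} = -0.7344 / 0.9936 = -0.739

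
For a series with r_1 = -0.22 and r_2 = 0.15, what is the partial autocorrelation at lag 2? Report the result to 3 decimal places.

φ_{22} = (r_2 − r_1²) / (1 − r_1²)
r_1² = (-0.22)² = 0.0484
Numerator = 0.15 − 0.0484 = 0.1016; denominator = 1 − 0.0484 = 0.9516
φ_{22} = 0.1016 / 0.9516 = 0.107

0.107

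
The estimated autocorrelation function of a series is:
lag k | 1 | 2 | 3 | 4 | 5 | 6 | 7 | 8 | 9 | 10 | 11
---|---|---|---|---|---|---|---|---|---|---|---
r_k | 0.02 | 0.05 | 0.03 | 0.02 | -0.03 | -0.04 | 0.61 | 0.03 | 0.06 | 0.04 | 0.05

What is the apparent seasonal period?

7

The largest autocorrelation is r_7 = 0.61; the remaining lags stay at or below 0.06.
The dominant spike at lag 7 indicates a seasonal period of 7.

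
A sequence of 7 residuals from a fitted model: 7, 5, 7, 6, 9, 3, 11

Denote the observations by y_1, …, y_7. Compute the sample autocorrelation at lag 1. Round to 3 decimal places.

-0.654

Mean ȳ = (7 + 5 + 7 + 6 + 9 + 3 + 11)/7 = 6.8571
Deviations from mean: 0.1429, -1.8571, 0.1429, -0.8571, 2.1429, -3.8571, 4.1429
Σ(y_t−ȳ)(y_{t+1}−ȳ) = (-0.2653) + (-0.2653) + (-0.1224) + (-1.8367) + (-8.2653) + (-15.9796) = -26.7347
Denominator Σ(y_t−ȳ)² = 40.8571
r_1 = -26.7347 / 40.8571 = -0.654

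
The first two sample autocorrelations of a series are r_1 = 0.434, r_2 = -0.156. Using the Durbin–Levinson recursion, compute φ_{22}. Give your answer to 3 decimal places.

φ_{22} = (r_2 − r_1²) / (1 − r_1²)
r_1² = (0.434)² = 0.188356
Numerator = -0.156 − 0.1884 = -0.3444; denominator = 1 − 0.1884 = 0.8116
φ_{22} = -0.3444 / 0.8116 = -0.424

-0.424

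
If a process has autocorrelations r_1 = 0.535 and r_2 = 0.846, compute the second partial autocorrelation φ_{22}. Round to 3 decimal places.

0.784

φ_{22} = (r_2 − r_1²) / (1 − r_1²)
r_1² = (0.535)² = 0.286225
Numerator = 0.846 − 0.2862 = 0.5598; denominator = 1 − 0.2862 = 0.7138
φ_{22} = 0.5598 / 0.7138 = 0.784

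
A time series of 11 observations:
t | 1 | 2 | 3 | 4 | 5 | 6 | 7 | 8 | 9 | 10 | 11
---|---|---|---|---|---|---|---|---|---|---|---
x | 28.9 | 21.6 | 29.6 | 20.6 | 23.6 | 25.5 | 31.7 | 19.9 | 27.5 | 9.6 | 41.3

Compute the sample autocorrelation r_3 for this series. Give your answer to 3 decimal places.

Mean x̄ = (28.9 + 21.6 + 29.6 + 20.6 + 23.6 + 25.5 + 31.7 + 19.9 + 27.5 + 9.6 + 41.3)/11 = 25.4364
Numerator Σ_{t=1}^{8}(x_t−x̄)(x_{t+3}−x̄) = -216.4567
Denominator Σ(x_t−x̄)² = 647.4055
r_3 = -216.4567 / 647.4055 = -0.334

-0.334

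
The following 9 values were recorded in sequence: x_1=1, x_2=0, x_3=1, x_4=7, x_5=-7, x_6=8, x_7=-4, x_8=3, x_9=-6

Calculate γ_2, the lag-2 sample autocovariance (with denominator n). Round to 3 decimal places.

Mean x̄ = (1 + 0 + 1 + 7 − 7 + 8 − 4 + 3 − 6)/9 = 0.3333
Σ_{t=1}^{7}(x_t−x̄)(x_{t+2}−x̄) = 124.1111
γ_2 = 124.1111 / 9 = 13.790

13.790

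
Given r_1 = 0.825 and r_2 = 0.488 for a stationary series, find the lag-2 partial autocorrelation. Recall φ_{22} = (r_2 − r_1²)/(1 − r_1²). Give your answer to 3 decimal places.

-0.603

φ_{22} = (r_2 − r_1²) / (1 − r_1²)
r_1² = (0.825)² = 0.680625
Numerator = 0.488 − 0.6806 = -0.1926; denominator = 1 − 0.6806 = 0.3194
φ_{22} = -0.1926 / 0.3194 = -0.603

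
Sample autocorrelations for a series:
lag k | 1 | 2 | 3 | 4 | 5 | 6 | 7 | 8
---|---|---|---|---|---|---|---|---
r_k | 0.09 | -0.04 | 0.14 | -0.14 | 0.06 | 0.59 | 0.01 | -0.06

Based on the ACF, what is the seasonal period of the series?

The largest autocorrelation is r_6 = 0.59; the remaining lags stay at or below 0.14.
The dominant spike at lag 6 indicates a seasonal period of 6.

6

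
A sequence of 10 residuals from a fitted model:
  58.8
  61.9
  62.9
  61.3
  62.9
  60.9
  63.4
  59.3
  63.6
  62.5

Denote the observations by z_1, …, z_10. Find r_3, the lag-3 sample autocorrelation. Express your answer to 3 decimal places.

Mean z̄ = (58.8 + 61.9 + 62.9 + 61.3 + 62.9 + 60.9 + 63.4 + 59.3 + 63.6 + 62.5)/10 = 61.7500
Numerator Σ_{t=1}^{7}(z_t−z̄)(z_{t+3}−z̄) = -3.3725
Denominator Σ(z_t−z̄)² = 25.0050
r_3 = -3.3725 / 25.0050 = -0.135

-0.135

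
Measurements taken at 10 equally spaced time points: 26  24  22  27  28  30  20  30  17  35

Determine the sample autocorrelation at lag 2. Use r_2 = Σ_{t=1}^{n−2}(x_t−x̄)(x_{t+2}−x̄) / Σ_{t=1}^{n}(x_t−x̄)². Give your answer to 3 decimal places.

Mean x̄ = (26 + 24 + 22 + 27 + 28 + 30 + 20 + 30 + 17 + 35)/10 = 25.9000
Numerator Σ_{t=1}^{8}(x_t−x̄)(x_{t+2}−x̄) = 88.0800
Denominator Σ(x_t−x̄)² = 254.9000
r_2 = 88.0800 / 254.9000 = 0.346

0.346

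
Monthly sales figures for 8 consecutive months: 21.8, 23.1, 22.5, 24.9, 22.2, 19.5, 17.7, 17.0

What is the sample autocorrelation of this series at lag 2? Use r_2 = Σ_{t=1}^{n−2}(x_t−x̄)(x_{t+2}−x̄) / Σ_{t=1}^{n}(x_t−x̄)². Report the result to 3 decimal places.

Mean x̄ = (21.8 + 23.1 + 22.5 + 24.9 + 22.2 + 19.5 + 17.7 + 17.0)/8 = 21.0875
Numerator Σ_{t=1}^{6}(x_t−x̄)(x_{t+2}−x̄) = 6.9184
Denominator Σ(x_t−x̄)² = 53.0288
r_2 = 6.9184 / 53.0288 = 0.130

0.130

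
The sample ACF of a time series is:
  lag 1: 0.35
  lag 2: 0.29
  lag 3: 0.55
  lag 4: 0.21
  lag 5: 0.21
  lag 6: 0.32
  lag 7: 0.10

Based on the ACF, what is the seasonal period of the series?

The largest autocorrelation is r_3 = 0.55; the remaining lags stay at or below 0.35. The elevated value at lag 1 (0.35), dropping to 0.29 at lag 2, reflects decaying short-term dependence rather than seasonality.
The dominant spike at lag 3 indicates a seasonal period of 3.

3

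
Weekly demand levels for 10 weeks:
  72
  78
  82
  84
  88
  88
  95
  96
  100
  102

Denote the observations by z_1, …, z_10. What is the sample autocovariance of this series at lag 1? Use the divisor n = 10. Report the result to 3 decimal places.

Mean z̄ = (72 + 78 + 82 + 84 + 88 + 88 + 95 + 96 + 100 + 102)/10 = 88.5000
Σ_{t=1}^{9}(z_t−z̄)(z_{t+1}−z̄) = 560.2500
γ_1 = 560.2500 / 10 = 56.025

56.025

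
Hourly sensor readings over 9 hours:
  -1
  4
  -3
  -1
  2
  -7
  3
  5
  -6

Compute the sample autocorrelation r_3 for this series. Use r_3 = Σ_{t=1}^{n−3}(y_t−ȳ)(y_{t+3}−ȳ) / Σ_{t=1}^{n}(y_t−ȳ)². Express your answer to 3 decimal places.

0.511

Mean ȳ = (-1 + 4 − 3 − 1 + 2 − 7 + 3 + 5 − 6)/9 = -0.4444
Numerator Σ_{t=1}^{6}(y_t−ȳ)(y_{t+3}−ȳ) = 75.7407
Denominator Σ(y_t−ȳ)² = 148.2222
r_3 = 75.7407 / 148.2222 = 0.511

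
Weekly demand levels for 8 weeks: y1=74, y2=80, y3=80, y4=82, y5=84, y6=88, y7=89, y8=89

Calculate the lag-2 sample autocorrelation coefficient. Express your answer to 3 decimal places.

0.291

Mean ȳ = (74 + 80 + 80 + 82 + 84 + 88 + 89 + 89)/8 = 83.2500
Deviations from mean: -9.2500, -3.2500, -3.2500, -1.2500, 0.7500, 4.7500, 5.7500, 5.7500
Numerator Σ_{t=1}^{6}(y_t−ȳ)(y_{t+2}−ȳ) = 57.3750
Denominator Σ(y_t−ȳ)² = 197.5000
r_2 = 57.3750 / 197.5000 = 0.291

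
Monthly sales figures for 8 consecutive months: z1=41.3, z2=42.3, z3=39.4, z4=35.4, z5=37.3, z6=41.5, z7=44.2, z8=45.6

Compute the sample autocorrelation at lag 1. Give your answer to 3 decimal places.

0.515

Mean z̄ = (41.3 + 42.3 + 39.4 + 35.4 + 37.3 + 41.5 + 44.2 + 45.6)/8 = 40.8750
Deviations from mean: 0.4250, 1.4250, -1.4750, -5.4750, -3.5750, 0.6250, 3.3250, 4.7250
Σ(z_t−z̄)(z_{t+1}−z̄) = (0.6056) + (-2.1019) + (8.0756) + (19.5731) + (-2.2344) + (2.0781) + (15.7106) = 41.7069
Denominator Σ(z_t−z̄)² = 80.9150
r_1 = 41.7069 / 80.9150 = 0.515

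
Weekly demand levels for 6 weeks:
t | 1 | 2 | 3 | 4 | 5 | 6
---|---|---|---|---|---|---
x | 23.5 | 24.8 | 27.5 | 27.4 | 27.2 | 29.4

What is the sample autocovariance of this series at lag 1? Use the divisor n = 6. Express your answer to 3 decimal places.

Mean x̄ = (23.5 + 24.8 + 27.5 + 27.4 + 27.2 + 29.4)/6 = 26.6333
Σ_{t=1}^{5}(x_t−x̄)(x_{t+1}−x̄) = 6.8222
γ_1 = 6.8222 / 6 = 1.137

1.137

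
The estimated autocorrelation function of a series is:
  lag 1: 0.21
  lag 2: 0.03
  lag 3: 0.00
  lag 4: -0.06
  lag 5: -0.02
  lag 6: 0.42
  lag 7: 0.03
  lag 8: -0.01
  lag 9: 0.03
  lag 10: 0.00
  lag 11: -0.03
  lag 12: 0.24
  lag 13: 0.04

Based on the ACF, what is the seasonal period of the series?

The largest autocorrelation is r_6 = 0.42, with a weaker echo at lag 12 (0.24); the remaining lags stay at or below 0.21. The elevated value at lag 1 (0.21), dropping to 0.03 at lag 2, reflects decaying short-term dependence rather than seasonality.
The dominant spike at lag 6 indicates a seasonal period of 6.

6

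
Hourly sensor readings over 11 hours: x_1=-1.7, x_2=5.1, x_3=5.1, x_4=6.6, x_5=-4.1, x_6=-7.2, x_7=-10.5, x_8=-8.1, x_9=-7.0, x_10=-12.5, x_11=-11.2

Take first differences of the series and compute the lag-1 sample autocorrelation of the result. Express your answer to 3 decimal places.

First differences Δx: 6.8, 0.0, 1.5, -10.7, -3.1, -3.3, 2.4, 1.1, -5.5, 1.3
Mean of differences = -0.9500
Numerator Σ(Δx_t−Δx̄)(Δx_{t+1}−Δx̄) = -8.7525
Denominator Σ(Δx_t−Δx̄)² = 213.3650
r_1(Δx) = -8.7525 / 213.3650 = -0.041

-0.041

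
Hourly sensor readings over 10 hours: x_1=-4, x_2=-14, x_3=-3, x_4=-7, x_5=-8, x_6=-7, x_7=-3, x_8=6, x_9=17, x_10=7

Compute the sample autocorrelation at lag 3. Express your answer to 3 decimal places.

-0.073

Mean x̄ = (-4 − 14 − 3 − 7 − 8 − 7 − 3 + 6 + 17 + 7)/10 = -1.6000
Σ(x_t−x̄)(x_{t+3}−x̄) = (12.9600) + (79.3600) + (7.5600) + (7.5600) + (-48.6400) + (-100.4400) + (-12.0400) = -53.6800
Denominator Σ(x_t−x̄)² = 740.4000
r_3 = -53.6800 / 740.4000 = -0.073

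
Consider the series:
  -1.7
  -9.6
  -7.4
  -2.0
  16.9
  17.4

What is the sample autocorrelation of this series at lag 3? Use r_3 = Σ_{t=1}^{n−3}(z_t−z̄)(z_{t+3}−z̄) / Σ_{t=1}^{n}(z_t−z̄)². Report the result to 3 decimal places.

Mean z̄ = (-1.7 − 9.6 − 7.4 − 2.0 + 16.9 + 17.4)/6 = 2.2667
Σ(z_t−z̄)(z_{t+3}−z̄) = (16.9244) + (-173.6489) + (-146.2889) = -303.0133
Denominator Σ(z_t−z̄)² = 711.3533
r_3 = -303.0133 / 711.3533 = -0.426

-0.426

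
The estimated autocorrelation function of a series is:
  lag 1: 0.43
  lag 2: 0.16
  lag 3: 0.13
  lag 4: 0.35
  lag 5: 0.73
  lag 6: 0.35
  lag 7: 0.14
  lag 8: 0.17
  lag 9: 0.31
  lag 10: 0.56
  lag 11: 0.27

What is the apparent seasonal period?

The largest autocorrelation is r_5 = 0.73, with a weaker echo at lag 10 (0.56); the remaining lags stay at or below 0.43. The elevated value at lag 1 (0.43), dropping to 0.16 at lag 2, reflects decaying short-term dependence rather than seasonality.
The dominant spike at lag 5 indicates a seasonal period of 5.

5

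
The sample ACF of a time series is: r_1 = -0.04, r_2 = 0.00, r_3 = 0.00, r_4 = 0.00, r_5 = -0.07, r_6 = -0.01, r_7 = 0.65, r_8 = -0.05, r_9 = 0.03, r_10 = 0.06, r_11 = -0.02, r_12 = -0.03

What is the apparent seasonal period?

The largest autocorrelation is r_7 = 0.65; the remaining lags stay at or below 0.06.
The dominant spike at lag 7 indicates a seasonal period of 7.

7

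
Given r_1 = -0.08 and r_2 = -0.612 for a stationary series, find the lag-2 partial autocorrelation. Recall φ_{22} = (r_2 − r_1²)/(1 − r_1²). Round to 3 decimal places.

φ_{22} = (r_2 − r_1²) / (1 − r_1²)
r_1² = (-0.08)² = 0.0064
Numerator = -0.612 − 0.0064 = -0.6184; denominator = 1 − 0.0064 = 0.9936
φ_{22} = -0.6184 / 0.9936 = -0.622

-0.622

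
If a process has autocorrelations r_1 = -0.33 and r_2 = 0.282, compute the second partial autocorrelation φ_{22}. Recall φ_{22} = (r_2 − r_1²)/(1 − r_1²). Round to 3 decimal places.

φ_{22} = (r_2 − r_1²) / (1 − r_1²)
r_1² = (-0.33)² = 0.1089
Numerator = 0.282 − 0.1089 = 0.1731; denominator = 1 − 0.1089 = 0.8911
φ_{22} = 0.1731 / 0.8911 = 0.194

0.194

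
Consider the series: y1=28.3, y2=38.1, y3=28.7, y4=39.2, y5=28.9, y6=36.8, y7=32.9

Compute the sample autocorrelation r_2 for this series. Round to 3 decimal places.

0.691

Mean ȳ = (28.3 + 38.1 + 28.7 + 39.2 + 28.9 + 36.8 + 32.9)/7 = 33.2714
Deviations from mean: -4.9714, 4.8286, -4.5714, 5.9286, -4.3714, 3.5286, -0.3714
Numerator Σ_{t=1}^{5}(y_t−ȳ)(y_{t+2}−ȳ) = 93.8798
Denominator Σ(y_t−ȳ)² = 135.7743
r_2 = 93.8798 / 135.7743 = 0.691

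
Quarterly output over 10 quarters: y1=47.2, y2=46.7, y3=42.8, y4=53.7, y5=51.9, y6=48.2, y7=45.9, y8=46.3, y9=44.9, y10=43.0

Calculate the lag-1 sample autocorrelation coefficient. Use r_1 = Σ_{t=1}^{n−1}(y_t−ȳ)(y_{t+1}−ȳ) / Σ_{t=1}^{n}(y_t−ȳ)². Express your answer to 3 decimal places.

0.189

Mean ȳ = (47.2 + 46.7 + 42.8 + 53.7 + 51.9 + 48.2 + 45.9 + 46.3 + 44.9 + 43.0)/10 = 47.0600
Numerator Σ_{t=1}^{9}(y_t−ȳ)(y_{t+1}−ȳ) = 20.8224
Denominator Σ(y_t−ȳ)² = 110.1840
r_1 = 20.8224 / 110.1840 = 0.189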